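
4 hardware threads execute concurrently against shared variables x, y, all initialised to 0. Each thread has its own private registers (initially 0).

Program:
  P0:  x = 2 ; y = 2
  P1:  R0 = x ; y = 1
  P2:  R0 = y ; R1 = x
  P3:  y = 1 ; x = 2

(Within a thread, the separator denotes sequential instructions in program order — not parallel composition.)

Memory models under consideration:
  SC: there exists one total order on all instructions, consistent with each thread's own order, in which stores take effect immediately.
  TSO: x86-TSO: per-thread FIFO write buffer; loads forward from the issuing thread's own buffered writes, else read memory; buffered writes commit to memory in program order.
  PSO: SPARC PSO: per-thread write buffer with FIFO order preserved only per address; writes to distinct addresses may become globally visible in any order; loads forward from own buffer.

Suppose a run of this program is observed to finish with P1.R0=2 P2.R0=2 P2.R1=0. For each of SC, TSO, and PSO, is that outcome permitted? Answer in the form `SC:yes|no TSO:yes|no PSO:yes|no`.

outcome vector order: (P1.R0,P2.R0,P2.R1)
under SC → 000 002 010 012 022 200 202 210 212 222
under TSO → 000 002 010 012 022 200 202 210 212 222
under PSO → 000 002 010 012 020 022 200 202 210 212 220 222
target 220 ∈ {PSO}

SC:no TSO:no PSO:yes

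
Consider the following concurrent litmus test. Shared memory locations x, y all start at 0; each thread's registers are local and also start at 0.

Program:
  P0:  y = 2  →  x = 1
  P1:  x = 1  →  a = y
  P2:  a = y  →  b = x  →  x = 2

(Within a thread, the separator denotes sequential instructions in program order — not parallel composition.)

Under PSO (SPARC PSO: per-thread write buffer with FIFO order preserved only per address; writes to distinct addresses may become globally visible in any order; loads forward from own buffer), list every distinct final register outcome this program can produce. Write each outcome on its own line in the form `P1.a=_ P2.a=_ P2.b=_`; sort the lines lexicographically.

P1.a=0 P2.a=0 P2.b=0
P1.a=0 P2.a=0 P2.b=1
P1.a=0 P2.a=2 P2.b=0
P1.a=0 P2.a=2 P2.b=1
P1.a=2 P2.a=0 P2.b=0
P1.a=2 P2.a=0 P2.b=1
P1.a=2 P2.a=2 P2.b=0
P1.a=2 P2.a=2 P2.b=1

outcome vector order: (P1.a,P2.a,P2.b)
|PSO outcomes| = 8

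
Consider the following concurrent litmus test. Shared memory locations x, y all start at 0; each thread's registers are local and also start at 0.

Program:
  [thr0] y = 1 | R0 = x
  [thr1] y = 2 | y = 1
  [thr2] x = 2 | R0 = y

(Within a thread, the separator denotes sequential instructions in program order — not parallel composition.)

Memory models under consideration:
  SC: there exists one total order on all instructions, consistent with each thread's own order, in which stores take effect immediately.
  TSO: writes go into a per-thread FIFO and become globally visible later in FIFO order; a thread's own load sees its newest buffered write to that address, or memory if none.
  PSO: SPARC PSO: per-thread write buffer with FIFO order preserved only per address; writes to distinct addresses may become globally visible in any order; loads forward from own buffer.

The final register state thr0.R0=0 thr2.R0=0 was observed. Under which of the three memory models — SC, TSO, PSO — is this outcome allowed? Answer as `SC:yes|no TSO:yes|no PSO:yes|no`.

outcome vector order: (thr0.R0,thr2.R0)
under SC → (0,1); (0,2); (2,0); (2,1); (2,2)
under TSO → (0,0); (0,1); (0,2); (2,0); (2,1); (2,2)
under PSO → (0,0); (0,1); (0,2); (2,0); (2,1); (2,2)
target (0,0) ∈ {TSO,PSO}

SC:no TSO:yes PSO:yes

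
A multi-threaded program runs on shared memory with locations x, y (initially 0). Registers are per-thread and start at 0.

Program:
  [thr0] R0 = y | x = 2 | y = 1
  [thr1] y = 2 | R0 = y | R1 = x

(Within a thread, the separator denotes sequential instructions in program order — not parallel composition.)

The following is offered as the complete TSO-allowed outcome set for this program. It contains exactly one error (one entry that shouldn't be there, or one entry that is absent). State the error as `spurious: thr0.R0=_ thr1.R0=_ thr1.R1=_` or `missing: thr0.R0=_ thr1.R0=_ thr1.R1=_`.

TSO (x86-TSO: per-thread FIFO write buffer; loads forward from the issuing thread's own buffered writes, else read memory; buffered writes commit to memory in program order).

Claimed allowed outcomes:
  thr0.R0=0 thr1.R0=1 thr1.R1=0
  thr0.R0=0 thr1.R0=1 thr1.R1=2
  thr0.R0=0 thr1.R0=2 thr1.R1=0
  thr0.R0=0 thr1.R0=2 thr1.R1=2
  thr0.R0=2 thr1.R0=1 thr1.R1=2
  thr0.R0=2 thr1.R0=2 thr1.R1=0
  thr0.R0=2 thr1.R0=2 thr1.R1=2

outcome vector order: (thr0.R0,thr1.R0,thr1.R1)
TSO: 6 outcomes — {0/1/2, 0/2/0, 0/2/2, 2/1/2, 2/2/0, 2/2/2}
claimed∖TSO = {0/1/0}

spurious: thr0.R0=0 thr1.R0=1 thr1.R1=0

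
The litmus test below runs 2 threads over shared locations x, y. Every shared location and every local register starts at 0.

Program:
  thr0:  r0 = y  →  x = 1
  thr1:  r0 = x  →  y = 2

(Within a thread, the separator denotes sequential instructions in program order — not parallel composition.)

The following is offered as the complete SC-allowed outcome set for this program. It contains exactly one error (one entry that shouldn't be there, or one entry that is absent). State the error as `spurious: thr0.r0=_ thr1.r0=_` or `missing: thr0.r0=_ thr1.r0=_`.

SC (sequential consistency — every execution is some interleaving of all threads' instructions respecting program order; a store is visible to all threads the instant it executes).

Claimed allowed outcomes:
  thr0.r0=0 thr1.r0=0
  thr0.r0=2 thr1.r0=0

missing: thr0.r0=0 thr1.r0=1

outcome vector order: (thr0.r0,thr1.r0)
SC (3): <0 0>, <0 1>, <2 0>
SC∖claimed = {<0 1>}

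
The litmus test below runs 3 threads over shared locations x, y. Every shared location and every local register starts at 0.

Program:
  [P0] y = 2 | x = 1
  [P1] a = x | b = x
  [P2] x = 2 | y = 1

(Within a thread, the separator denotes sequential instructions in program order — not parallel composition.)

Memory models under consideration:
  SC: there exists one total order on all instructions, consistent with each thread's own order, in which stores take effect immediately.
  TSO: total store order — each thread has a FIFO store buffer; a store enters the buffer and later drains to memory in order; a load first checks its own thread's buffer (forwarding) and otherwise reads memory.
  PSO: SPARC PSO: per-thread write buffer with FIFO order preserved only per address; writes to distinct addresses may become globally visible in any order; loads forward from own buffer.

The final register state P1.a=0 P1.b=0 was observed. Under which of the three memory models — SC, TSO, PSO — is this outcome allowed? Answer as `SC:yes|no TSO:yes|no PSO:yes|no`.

outcome vector order: (P1.a,P1.b)
SC (7): 00 01 02 11 12 21 22
TSO (7): 00 01 02 11 12 21 22
PSO (7): 00 01 02 11 12 21 22
target 00 ∈ {SC,TSO,PSO}

SC:yes TSO:yes PSO:yes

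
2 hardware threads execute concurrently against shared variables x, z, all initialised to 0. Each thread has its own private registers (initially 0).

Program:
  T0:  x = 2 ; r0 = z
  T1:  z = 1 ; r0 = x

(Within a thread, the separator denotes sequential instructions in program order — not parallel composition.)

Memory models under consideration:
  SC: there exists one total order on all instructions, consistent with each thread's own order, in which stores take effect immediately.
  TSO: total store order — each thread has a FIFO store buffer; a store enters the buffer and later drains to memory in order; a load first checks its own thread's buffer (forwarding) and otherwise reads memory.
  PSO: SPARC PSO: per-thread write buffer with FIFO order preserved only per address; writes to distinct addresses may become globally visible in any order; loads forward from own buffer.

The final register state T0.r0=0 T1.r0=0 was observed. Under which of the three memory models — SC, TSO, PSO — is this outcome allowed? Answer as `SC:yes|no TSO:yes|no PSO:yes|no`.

outcome vector order: (T0.r0,T1.r0)
under SC → (0,2) (1,0) (1,2)
under TSO → (0,0) (0,2) (1,0) (1,2)
under PSO → (0,0) (0,2) (1,0) (1,2)
target (0,0) ∈ {TSO,PSO}

SC:no TSO:yes PSO:yes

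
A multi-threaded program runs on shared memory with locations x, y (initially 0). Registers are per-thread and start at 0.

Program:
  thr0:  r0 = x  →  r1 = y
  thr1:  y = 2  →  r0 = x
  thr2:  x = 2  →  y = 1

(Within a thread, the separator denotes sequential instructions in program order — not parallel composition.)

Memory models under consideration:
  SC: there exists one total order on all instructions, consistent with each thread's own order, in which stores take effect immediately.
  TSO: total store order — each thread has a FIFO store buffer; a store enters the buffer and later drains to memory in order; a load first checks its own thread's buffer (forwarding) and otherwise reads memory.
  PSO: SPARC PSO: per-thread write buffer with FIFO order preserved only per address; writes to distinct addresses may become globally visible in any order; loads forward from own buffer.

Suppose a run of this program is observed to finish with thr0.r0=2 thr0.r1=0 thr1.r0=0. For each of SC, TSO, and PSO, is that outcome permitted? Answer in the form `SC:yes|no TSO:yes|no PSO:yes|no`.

outcome vector order: (thr0.r0,thr0.r1,thr1.r0)
SC (11): 0/0/0, 0/0/2, 0/1/0, 0/1/2, 0/2/0, 0/2/2, 2/0/2, 2/1/0, 2/1/2, 2/2/0, 2/2/2
TSO (12): 0/0/0, 0/0/2, 0/1/0, 0/1/2, 0/2/0, 0/2/2, 2/0/0, 2/0/2, 2/1/0, 2/1/2, 2/2/0, 2/2/2
PSO (12): 0/0/0, 0/0/2, 0/1/0, 0/1/2, 0/2/0, 0/2/2, 2/0/0, 2/0/2, 2/1/0, 2/1/2, 2/2/0, 2/2/2
target 2/0/0 ∈ {TSO,PSO}

SC:no TSO:yes PSO:yes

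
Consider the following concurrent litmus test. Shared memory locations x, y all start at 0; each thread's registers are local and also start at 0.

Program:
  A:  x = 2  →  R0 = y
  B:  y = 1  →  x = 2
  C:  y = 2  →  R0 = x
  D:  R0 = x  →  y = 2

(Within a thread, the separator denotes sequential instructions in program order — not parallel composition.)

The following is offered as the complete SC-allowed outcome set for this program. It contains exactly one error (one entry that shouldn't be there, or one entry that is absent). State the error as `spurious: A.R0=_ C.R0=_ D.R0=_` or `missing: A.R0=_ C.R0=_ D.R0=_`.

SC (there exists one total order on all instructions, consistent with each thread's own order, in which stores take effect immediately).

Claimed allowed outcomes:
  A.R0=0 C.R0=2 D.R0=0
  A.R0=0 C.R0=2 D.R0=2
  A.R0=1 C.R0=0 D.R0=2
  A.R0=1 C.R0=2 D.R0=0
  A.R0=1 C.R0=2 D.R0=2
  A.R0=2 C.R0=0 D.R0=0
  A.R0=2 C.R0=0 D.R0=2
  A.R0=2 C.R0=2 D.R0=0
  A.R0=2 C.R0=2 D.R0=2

outcome vector order: (A.R0,C.R0,D.R0)
SC: 10 outcomes — {<0 2 0>; <0 2 2>; <1 0 0>; <1 0 2>; <1 2 0>; <1 2 2>; <2 0 0>; <2 0 2>; <2 2 0>; <2 2 2>}
SC∖claimed = {<1 0 0>}

missing: A.R0=1 C.R0=0 D.R0=0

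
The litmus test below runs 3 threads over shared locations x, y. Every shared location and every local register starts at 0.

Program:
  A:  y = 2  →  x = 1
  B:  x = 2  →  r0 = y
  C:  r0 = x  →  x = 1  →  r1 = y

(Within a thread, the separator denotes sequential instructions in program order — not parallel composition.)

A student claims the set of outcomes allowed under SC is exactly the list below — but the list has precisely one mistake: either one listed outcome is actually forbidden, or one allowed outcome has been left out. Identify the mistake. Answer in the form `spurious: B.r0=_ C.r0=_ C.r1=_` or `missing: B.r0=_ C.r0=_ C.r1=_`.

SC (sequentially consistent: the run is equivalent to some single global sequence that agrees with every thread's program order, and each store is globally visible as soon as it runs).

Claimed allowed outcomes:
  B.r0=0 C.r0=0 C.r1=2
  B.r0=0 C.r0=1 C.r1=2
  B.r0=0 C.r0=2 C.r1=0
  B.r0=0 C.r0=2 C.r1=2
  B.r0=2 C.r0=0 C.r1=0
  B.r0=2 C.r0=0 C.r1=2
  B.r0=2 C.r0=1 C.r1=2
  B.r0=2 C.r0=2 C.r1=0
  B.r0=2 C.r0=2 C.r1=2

missing: B.r0=0 C.r0=0 C.r1=0

outcome vector order: (B.r0,C.r0,C.r1)
[SC] allowed = {0/0/0, 0/0/2, 0/1/2, 0/2/0, 0/2/2, 2/0/0, 2/0/2, 2/1/2, 2/2/0, 2/2/2}
SC∖claimed = {0/0/0}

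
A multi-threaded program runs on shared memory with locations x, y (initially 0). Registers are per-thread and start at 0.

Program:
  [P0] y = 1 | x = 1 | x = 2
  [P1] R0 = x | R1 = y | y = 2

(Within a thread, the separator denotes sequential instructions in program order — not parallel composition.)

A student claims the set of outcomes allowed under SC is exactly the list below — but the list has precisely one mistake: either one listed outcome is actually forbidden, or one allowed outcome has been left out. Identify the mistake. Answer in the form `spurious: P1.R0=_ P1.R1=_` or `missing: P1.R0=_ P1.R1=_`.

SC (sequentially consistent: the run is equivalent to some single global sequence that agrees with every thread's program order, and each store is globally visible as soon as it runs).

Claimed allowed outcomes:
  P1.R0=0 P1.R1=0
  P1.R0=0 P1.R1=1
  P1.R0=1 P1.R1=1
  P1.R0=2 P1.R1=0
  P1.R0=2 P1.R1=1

outcome vector order: (P1.R0,P1.R1)
SC: 4 outcomes — {<0 0>; <0 1>; <1 1>; <2 1>}
claimed∖SC = {<2 0>}

spurious: P1.R0=2 P1.R1=0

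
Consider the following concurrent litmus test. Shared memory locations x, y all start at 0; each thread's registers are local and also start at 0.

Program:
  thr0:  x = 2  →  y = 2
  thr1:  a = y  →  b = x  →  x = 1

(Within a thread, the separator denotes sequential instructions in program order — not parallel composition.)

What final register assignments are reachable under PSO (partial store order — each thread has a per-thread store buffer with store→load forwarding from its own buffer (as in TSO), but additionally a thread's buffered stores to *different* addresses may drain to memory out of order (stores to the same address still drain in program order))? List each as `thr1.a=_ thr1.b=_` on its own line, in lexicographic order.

thr1.a=0 thr1.b=0
thr1.a=0 thr1.b=2
thr1.a=2 thr1.b=0
thr1.a=2 thr1.b=2

outcome vector order: (thr1.a,thr1.b)
|PSO outcomes| = 4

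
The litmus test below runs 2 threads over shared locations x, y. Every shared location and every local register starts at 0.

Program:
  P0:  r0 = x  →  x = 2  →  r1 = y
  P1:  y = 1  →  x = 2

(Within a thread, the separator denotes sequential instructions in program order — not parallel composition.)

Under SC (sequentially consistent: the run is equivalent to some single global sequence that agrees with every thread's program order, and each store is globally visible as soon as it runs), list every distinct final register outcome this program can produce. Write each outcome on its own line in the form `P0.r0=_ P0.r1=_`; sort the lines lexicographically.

P0.r0=0 P0.r1=0
P0.r0=0 P0.r1=1
P0.r0=2 P0.r1=1

outcome vector order: (P0.r0,P0.r1)
|SC outcomes| = 3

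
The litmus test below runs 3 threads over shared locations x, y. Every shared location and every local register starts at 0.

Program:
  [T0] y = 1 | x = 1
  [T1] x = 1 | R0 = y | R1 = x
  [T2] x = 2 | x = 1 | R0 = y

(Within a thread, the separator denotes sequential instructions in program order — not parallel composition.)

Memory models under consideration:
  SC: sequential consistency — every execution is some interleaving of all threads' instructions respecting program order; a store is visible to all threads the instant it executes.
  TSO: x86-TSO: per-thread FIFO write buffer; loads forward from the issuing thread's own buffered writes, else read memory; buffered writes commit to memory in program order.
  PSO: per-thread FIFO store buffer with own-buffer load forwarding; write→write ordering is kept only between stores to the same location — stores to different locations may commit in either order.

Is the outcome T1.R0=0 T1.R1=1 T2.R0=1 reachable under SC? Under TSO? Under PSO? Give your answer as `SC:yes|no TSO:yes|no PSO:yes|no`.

outcome vector order: (T1.R0,T1.R1,T2.R0)
[SC] allowed = {0/1/0 0/1/1 0/2/0 0/2/1 1/1/0 1/1/1 1/2/1}
[TSO] allowed = {0/1/0 0/1/1 0/2/0 0/2/1 1/1/0 1/1/1 1/2/0 1/2/1}
[PSO] allowed = {0/1/0 0/1/1 0/2/0 0/2/1 1/1/0 1/1/1 1/2/0 1/2/1}
target 0/1/1 ∈ {SC,TSO,PSO}

SC:yes TSO:yes PSO:yes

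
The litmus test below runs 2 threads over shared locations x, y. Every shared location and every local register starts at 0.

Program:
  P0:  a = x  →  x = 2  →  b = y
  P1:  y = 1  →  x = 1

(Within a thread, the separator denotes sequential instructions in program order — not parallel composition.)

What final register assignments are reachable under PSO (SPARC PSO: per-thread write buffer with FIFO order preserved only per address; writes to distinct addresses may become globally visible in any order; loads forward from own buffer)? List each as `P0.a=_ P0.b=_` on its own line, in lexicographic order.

P0.a=0 P0.b=0
P0.a=0 P0.b=1
P0.a=1 P0.b=0
P0.a=1 P0.b=1

outcome vector order: (P0.a,P0.b)
|PSO outcomes| = 4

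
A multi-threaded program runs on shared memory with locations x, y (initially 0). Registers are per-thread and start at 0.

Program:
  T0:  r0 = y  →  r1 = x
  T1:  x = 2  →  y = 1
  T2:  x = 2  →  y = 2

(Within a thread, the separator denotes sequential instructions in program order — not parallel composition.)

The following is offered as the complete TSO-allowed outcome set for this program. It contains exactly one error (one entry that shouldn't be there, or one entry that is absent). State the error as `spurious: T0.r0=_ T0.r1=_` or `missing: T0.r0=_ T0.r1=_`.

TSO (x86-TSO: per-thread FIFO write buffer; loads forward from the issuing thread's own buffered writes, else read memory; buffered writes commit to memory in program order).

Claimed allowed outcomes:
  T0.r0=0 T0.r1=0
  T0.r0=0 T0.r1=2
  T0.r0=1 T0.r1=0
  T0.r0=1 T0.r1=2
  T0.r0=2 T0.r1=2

spurious: T0.r0=1 T0.r1=0

outcome vector order: (T0.r0,T0.r1)
under TSO → (0,0); (0,2); (1,2); (2,2)
claimed∖TSO = {(1,0)}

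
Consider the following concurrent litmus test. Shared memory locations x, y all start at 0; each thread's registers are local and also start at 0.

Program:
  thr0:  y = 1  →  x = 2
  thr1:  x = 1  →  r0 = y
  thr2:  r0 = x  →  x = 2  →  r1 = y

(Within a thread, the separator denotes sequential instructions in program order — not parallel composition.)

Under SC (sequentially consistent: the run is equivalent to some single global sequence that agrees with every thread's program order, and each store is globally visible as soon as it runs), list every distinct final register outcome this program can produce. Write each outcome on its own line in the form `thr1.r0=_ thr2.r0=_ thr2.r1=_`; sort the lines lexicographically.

thr1.r0=0 thr2.r0=0 thr2.r1=0
thr1.r0=0 thr2.r0=0 thr2.r1=1
thr1.r0=0 thr2.r0=1 thr2.r1=0
thr1.r0=0 thr2.r0=1 thr2.r1=1
thr1.r0=0 thr2.r0=2 thr2.r1=1
thr1.r0=1 thr2.r0=0 thr2.r1=0
thr1.r0=1 thr2.r0=0 thr2.r1=1
thr1.r0=1 thr2.r0=1 thr2.r1=0
thr1.r0=1 thr2.r0=1 thr2.r1=1
thr1.r0=1 thr2.r0=2 thr2.r1=1

outcome vector order: (thr1.r0,thr2.r0,thr2.r1)
|SC outcomes| = 10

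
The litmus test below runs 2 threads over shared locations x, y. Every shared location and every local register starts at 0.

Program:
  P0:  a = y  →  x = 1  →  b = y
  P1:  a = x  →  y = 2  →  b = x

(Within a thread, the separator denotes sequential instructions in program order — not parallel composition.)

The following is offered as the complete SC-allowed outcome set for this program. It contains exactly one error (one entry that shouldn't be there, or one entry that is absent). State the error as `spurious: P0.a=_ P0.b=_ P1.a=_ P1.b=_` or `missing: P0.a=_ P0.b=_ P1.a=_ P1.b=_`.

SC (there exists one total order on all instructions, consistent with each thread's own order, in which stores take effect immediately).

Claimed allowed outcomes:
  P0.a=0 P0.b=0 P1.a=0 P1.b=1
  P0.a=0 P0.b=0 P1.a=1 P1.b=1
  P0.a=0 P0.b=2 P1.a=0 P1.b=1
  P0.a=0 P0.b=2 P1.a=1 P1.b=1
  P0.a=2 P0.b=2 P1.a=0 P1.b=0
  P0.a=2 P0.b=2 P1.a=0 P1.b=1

outcome vector order: (P0.a,P0.b,P1.a,P1.b)
[SC] allowed = {<0 0 0 1>; <0 0 1 1>; <0 2 0 0>; <0 2 0 1>; <0 2 1 1>; <2 2 0 0>; <2 2 0 1>}
SC∖claimed = {<0 2 0 0>}

missing: P0.a=0 P0.b=2 P1.a=0 P1.b=0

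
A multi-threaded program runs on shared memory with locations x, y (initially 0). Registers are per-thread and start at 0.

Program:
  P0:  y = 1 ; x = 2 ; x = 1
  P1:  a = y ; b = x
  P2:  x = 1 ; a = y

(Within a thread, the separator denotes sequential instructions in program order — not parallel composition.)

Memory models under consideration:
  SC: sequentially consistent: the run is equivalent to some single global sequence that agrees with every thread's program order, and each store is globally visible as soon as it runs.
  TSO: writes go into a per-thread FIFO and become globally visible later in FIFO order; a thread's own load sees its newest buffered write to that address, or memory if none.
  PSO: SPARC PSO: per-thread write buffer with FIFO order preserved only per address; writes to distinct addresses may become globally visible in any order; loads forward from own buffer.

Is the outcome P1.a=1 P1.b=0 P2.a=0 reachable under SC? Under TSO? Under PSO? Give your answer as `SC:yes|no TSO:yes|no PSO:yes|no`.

SC:no TSO:yes PSO:yes

outcome vector order: (P1.a,P1.b,P2.a)
SC: 11 outcomes — {000, 001, 010, 011, 020, 021, 101, 110, 111, 120, 121}
TSO: 12 outcomes — {000, 001, 010, 011, 020, 021, 100, 101, 110, 111, 120, 121}
PSO: 12 outcomes — {000, 001, 010, 011, 020, 021, 100, 101, 110, 111, 120, 121}
target 100 ∈ {TSO,PSO}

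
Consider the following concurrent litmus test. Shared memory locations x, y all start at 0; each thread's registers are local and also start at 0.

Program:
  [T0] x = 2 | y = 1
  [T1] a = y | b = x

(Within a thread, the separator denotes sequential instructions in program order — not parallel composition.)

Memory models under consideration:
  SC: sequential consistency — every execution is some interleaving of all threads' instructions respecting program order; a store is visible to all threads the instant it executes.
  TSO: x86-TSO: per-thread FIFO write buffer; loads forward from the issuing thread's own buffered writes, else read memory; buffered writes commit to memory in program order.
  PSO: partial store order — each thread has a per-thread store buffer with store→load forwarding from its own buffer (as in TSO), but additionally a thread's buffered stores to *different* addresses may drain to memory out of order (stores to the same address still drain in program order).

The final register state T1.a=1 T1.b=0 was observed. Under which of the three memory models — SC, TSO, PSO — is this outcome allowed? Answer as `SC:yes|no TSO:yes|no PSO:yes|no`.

outcome vector order: (T1.a,T1.b)
[SC] allowed = {(0,0) (0,2) (1,2)}
[TSO] allowed = {(0,0) (0,2) (1,2)}
[PSO] allowed = {(0,0) (0,2) (1,0) (1,2)}
target (1,0) ∈ {PSO}

SC:no TSO:no PSO:yes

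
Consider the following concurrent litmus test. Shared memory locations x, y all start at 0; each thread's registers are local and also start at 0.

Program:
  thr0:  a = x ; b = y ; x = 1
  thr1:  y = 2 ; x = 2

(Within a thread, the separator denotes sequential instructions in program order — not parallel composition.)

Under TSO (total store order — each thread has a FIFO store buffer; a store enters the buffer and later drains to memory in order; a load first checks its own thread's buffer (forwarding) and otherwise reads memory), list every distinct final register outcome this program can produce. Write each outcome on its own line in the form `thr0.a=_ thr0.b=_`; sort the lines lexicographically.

thr0.a=0 thr0.b=0
thr0.a=0 thr0.b=2
thr0.a=2 thr0.b=2

outcome vector order: (thr0.a,thr0.b)
|TSO outcomes| = 3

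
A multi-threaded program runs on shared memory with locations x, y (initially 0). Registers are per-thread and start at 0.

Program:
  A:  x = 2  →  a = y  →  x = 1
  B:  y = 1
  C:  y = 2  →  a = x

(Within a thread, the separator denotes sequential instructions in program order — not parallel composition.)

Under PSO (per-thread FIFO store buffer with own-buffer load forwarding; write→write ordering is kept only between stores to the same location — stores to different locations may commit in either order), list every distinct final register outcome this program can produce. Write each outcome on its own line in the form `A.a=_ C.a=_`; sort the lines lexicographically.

outcome vector order: (A.a,C.a)
|PSO outcomes| = 9

A.a=0 C.a=0
A.a=0 C.a=1
A.a=0 C.a=2
A.a=1 C.a=0
A.a=1 C.a=1
A.a=1 C.a=2
A.a=2 C.a=0
A.a=2 C.a=1
A.a=2 C.a=2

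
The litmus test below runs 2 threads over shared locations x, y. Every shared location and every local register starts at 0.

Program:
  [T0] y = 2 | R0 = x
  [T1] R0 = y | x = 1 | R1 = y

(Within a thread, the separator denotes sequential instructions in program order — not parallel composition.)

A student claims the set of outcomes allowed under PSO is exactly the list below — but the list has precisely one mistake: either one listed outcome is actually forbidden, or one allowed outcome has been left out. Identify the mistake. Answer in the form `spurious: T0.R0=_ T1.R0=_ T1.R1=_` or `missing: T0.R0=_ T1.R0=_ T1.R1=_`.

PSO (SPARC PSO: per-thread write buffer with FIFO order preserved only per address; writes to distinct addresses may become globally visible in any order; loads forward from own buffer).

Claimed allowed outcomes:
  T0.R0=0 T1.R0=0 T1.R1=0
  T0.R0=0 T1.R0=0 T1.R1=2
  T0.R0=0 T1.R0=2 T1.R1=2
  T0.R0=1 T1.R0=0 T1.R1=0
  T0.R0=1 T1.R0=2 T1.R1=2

outcome vector order: (T0.R0,T1.R0,T1.R1)
PSO: 6 outcomes — {0/0/0, 0/0/2, 0/2/2, 1/0/0, 1/0/2, 1/2/2}
PSO∖claimed = {1/0/2}

missing: T0.R0=1 T1.R0=0 T1.R1=2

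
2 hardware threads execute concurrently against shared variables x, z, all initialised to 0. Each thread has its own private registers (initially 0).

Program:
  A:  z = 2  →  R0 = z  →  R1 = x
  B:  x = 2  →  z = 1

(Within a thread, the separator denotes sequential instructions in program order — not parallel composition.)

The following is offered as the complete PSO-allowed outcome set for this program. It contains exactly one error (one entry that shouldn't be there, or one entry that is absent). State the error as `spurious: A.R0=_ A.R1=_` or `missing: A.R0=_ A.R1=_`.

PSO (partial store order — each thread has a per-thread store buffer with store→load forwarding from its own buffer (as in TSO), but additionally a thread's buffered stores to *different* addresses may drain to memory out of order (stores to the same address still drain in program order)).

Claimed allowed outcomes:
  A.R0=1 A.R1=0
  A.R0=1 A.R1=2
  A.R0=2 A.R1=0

outcome vector order: (A.R0,A.R1)
under PSO → 10; 12; 20; 22
PSO∖claimed = {22}

missing: A.R0=2 A.R1=2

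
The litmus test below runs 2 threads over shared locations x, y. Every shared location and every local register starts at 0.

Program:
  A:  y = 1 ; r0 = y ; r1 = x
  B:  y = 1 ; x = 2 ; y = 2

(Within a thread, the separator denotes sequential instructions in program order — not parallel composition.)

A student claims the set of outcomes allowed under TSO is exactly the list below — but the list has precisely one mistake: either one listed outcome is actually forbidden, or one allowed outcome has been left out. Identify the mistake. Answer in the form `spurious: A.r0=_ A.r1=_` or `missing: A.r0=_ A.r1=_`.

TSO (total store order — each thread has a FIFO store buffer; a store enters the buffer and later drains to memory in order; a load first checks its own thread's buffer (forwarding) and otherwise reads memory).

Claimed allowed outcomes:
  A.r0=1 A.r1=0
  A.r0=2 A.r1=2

missing: A.r0=1 A.r1=2

outcome vector order: (A.r0,A.r1)
[TSO] allowed = {<1 0>; <1 2>; <2 2>}
TSO∖claimed = {<1 2>}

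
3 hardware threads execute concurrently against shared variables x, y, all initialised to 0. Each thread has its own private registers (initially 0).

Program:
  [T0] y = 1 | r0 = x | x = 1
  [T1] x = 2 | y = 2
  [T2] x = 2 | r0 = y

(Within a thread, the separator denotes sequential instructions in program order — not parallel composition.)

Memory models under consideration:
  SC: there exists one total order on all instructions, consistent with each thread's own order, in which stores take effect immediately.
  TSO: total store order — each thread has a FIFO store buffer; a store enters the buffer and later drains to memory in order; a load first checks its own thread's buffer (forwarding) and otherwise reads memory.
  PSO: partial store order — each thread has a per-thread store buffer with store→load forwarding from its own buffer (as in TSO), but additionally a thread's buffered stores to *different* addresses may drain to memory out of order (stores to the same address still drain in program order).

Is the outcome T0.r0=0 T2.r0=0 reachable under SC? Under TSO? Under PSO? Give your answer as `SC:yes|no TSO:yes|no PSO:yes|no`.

SC:no TSO:yes PSO:yes

outcome vector order: (T0.r0,T2.r0)
SC (5): <0 1>; <0 2>; <2 0>; <2 1>; <2 2>
TSO (6): <0 0>; <0 1>; <0 2>; <2 0>; <2 1>; <2 2>
PSO (6): <0 0>; <0 1>; <0 2>; <2 0>; <2 1>; <2 2>
target <0 0> ∈ {TSO,PSO}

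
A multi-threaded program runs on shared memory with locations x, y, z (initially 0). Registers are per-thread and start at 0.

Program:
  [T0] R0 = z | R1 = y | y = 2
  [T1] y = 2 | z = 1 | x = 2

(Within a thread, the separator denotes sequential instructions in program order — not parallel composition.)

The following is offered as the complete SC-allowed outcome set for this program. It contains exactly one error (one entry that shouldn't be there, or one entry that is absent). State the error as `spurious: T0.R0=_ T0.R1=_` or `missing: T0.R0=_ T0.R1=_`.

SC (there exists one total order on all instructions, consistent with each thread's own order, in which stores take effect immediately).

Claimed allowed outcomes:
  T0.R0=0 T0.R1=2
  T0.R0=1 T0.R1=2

outcome vector order: (T0.R0,T0.R1)
under SC → 00; 02; 12
SC∖claimed = {00}

missing: T0.R0=0 T0.R1=0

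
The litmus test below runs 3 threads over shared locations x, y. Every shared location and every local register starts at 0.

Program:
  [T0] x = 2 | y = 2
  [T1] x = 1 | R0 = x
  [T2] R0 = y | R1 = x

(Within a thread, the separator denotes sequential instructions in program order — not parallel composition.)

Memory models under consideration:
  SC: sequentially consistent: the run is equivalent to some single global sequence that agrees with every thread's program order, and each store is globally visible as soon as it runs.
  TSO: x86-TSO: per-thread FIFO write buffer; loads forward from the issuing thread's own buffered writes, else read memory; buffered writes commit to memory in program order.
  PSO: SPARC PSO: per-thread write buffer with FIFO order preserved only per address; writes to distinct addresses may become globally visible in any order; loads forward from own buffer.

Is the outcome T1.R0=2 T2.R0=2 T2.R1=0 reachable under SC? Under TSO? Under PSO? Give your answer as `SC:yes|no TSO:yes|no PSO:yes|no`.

outcome vector order: (T1.R0,T2.R0,T2.R1)
SC: 9 outcomes — {(1,0,0), (1,0,1), (1,0,2), (1,2,1), (1,2,2), (2,0,0), (2,0,1), (2,0,2), (2,2,2)}
TSO: 9 outcomes — {(1,0,0), (1,0,1), (1,0,2), (1,2,1), (1,2,2), (2,0,0), (2,0,1), (2,0,2), (2,2,2)}
PSO: 12 outcomes — {(1,0,0), (1,0,1), (1,0,2), (1,2,0), (1,2,1), (1,2,2), (2,0,0), (2,0,1), (2,0,2), (2,2,0), (2,2,1), (2,2,2)}
target (2,2,0) ∈ {PSO}

SC:no TSO:no PSO:yes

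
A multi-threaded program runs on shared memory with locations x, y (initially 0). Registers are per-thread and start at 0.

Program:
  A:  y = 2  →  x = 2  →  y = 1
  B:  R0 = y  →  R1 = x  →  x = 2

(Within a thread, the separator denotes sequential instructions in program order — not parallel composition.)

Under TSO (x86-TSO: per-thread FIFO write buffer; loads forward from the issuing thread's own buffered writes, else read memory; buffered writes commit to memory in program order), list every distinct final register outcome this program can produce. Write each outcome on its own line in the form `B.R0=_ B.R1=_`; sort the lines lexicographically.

outcome vector order: (B.R0,B.R1)
|TSO outcomes| = 5

B.R0=0 B.R1=0
B.R0=0 B.R1=2
B.R0=1 B.R1=2
B.R0=2 B.R1=0
B.R0=2 B.R1=2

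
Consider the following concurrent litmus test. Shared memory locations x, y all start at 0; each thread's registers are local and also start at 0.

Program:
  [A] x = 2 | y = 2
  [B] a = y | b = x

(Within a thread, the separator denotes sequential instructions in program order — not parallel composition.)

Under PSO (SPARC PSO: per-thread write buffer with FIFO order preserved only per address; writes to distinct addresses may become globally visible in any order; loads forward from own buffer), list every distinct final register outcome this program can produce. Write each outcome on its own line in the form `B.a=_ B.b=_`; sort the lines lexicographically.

B.a=0 B.b=0
B.a=0 B.b=2
B.a=2 B.b=0
B.a=2 B.b=2

outcome vector order: (B.a,B.b)
|PSO outcomes| = 4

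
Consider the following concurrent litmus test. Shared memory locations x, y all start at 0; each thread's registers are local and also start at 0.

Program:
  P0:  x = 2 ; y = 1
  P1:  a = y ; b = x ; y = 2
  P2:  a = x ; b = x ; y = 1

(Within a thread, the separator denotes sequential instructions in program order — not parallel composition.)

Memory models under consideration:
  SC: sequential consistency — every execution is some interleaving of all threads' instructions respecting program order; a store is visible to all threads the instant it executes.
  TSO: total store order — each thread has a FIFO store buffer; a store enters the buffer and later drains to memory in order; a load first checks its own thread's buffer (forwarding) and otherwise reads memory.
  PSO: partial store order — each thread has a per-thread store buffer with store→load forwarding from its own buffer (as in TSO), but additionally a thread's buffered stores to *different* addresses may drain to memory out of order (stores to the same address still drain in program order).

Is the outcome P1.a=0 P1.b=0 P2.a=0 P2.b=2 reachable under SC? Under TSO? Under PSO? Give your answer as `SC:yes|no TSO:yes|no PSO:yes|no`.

SC:yes TSO:yes PSO:yes

outcome vector order: (P1.a,P1.b,P2.a,P2.b)
SC: 10 outcomes — {<0 0 0 0> <0 0 0 2> <0 0 2 2> <0 2 0 0> <0 2 0 2> <0 2 2 2> <1 0 0 0> <1 2 0 0> <1 2 0 2> <1 2 2 2>}
TSO: 10 outcomes — {<0 0 0 0> <0 0 0 2> <0 0 2 2> <0 2 0 0> <0 2 0 2> <0 2 2 2> <1 0 0 0> <1 2 0 0> <1 2 0 2> <1 2 2 2>}
PSO: 12 outcomes — {<0 0 0 0> <0 0 0 2> <0 0 2 2> <0 2 0 0> <0 2 0 2> <0 2 2 2> <1 0 0 0> <1 0 0 2> <1 0 2 2> <1 2 0 0> <1 2 0 2> <1 2 2 2>}
target <0 0 0 2> ∈ {SC,TSO,PSO}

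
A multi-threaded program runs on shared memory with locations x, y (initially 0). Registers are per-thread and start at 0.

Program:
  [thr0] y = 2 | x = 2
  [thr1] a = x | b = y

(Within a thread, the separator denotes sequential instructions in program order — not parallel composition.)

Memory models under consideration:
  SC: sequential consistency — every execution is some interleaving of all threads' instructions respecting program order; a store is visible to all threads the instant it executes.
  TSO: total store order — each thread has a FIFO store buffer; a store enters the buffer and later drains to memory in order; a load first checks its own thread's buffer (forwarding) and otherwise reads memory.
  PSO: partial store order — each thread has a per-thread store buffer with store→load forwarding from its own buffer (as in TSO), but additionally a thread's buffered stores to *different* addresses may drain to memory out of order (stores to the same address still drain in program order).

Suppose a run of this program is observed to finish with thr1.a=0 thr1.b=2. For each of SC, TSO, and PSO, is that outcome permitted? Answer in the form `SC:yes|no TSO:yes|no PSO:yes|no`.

outcome vector order: (thr1.a,thr1.b)
SC (3): 0/0 0/2 2/2
TSO (3): 0/0 0/2 2/2
PSO (4): 0/0 0/2 2/0 2/2
target 0/2 ∈ {SC,TSO,PSO}

SC:yes TSO:yes PSO:yes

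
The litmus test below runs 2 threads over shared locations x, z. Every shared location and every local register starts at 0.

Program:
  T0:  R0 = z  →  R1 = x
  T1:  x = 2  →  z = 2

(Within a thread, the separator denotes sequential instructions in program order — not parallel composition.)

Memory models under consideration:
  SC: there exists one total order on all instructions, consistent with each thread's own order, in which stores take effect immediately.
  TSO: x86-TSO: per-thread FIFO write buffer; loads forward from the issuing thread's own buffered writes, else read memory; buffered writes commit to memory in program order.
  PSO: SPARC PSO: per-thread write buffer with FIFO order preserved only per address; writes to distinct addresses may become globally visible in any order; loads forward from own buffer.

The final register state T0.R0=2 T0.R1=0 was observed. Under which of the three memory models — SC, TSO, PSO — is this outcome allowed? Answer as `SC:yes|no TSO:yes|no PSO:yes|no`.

outcome vector order: (T0.R0,T0.R1)
[SC] allowed = {(0,0), (0,2), (2,2)}
[TSO] allowed = {(0,0), (0,2), (2,2)}
[PSO] allowed = {(0,0), (0,2), (2,0), (2,2)}
target (2,0) ∈ {PSO}

SC:no TSO:no PSO:yes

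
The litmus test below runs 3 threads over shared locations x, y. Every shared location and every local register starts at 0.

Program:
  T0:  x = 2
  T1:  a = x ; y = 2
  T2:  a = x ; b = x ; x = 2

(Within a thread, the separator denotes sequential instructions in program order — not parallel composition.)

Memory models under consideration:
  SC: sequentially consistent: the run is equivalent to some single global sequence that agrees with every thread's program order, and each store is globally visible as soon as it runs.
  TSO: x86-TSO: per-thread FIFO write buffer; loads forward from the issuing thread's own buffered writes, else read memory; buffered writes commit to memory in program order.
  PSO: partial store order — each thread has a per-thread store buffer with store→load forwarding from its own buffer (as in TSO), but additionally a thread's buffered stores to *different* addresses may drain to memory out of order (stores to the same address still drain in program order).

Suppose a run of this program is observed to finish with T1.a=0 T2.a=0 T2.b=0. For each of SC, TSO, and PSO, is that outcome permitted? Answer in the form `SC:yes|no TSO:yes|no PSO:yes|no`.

SC:yes TSO:yes PSO:yes

outcome vector order: (T1.a,T2.a,T2.b)
[SC] allowed = {000 002 022 200 202 222}
[TSO] allowed = {000 002 022 200 202 222}
[PSO] allowed = {000 002 022 200 202 222}
target 000 ∈ {SC,TSO,PSO}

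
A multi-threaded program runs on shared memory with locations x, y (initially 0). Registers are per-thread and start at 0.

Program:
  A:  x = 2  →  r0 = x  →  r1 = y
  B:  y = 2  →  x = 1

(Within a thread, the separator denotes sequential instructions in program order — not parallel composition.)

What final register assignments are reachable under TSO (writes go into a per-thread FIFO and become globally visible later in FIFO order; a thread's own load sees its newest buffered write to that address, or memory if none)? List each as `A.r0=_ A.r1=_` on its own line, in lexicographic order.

outcome vector order: (A.r0,A.r1)
|TSO outcomes| = 3

A.r0=1 A.r1=2
A.r0=2 A.r1=0
A.r0=2 A.r1=2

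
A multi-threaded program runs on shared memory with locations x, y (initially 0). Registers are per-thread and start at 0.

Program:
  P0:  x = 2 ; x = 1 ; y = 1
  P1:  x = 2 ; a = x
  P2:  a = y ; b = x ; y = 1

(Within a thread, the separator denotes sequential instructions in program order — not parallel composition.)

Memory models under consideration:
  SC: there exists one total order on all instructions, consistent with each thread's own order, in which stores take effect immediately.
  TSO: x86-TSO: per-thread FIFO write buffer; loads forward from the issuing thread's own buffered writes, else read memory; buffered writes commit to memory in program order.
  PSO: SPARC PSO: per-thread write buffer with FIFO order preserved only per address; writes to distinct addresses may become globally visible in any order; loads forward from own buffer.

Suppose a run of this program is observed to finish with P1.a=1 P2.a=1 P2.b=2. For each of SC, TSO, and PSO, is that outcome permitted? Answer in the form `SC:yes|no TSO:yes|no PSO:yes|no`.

SC:no TSO:no PSO:yes

outcome vector order: (P1.a,P2.a,P2.b)
under SC → <1 0 0> <1 0 1> <1 0 2> <1 1 1> <2 0 0> <2 0 1> <2 0 2> <2 1 1> <2 1 2>
under TSO → <1 0 0> <1 0 1> <1 0 2> <1 1 1> <2 0 0> <2 0 1> <2 0 2> <2 1 1> <2 1 2>
under PSO → <1 0 0> <1 0 1> <1 0 2> <1 1 0> <1 1 1> <1 1 2> <2 0 0> <2 0 1> <2 0 2> <2 1 0> <2 1 1> <2 1 2>
target <1 1 2> ∈ {PSO}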